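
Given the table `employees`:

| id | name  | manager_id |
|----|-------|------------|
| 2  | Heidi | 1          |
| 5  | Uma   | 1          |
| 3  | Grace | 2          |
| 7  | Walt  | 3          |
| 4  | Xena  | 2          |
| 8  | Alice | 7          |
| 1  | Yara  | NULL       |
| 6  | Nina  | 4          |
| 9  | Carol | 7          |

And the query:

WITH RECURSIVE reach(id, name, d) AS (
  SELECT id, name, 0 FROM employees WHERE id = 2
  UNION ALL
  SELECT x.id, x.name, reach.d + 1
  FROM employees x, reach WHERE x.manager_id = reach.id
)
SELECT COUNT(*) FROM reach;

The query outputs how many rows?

Base: id=2 (Heidi) at d 0.
Iteration 1: rows with manager_id in {2} -> Grace (id 3, d 1), Xena (id 4, d 1).
Iteration 2: rows with manager_id in {3,4} -> Nina (id 6, d 2), Walt (id 7, d 2).
Iteration 3: rows with manager_id in {6,7} -> Alice (id 8, d 3), Carol (id 9, d 3).
Iteration 4: no rows with manager_id in {8,9}; recursion stops.
Total rows emitted: 7.

7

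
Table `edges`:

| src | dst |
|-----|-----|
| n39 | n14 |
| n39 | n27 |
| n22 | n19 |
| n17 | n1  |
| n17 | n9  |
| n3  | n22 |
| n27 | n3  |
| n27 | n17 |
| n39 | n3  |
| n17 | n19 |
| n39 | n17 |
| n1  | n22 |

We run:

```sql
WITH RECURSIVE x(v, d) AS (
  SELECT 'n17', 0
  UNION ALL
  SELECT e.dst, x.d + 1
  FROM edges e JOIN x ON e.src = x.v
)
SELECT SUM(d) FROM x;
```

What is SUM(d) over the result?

8

Base: (n17, d=0).
Iteration 1: edges from {n17} -> (n1, d=1), (n19, d=1), (n9, d=1).
Iteration 2: edges from {n1,n19,n9} -> (n22, d=2).
Iteration 3: edges from {n22} -> (n19, d=3).
Iteration 4: no outgoing edges from {n19}; recursion stops.
SUM(d) = 0 + 1 + 1 + 1 + 2 + 3 = 8.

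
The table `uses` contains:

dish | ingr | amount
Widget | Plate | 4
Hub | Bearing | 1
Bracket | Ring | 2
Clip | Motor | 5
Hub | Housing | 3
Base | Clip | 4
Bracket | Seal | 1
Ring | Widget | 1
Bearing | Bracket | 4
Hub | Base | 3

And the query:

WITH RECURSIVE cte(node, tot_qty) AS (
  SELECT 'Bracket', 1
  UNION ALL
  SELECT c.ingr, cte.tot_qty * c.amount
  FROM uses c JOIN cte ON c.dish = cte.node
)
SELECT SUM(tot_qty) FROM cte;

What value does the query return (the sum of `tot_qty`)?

Base: (Bracket, tot_qty=1).
Iteration 1: components of {Bracket} -> Ring = 1*2 = 2, Seal = 1*1 = 1.
Iteration 2: components of {Ring,Seal} -> Widget = 2*1 = 2.
Iteration 3: components of {Widget} -> Plate = 2*4 = 8.
Iteration 4: no further components; recursion stops.
SUM(tot_qty) = 1 + 1 + 2 + 2 + 8 = 14.

14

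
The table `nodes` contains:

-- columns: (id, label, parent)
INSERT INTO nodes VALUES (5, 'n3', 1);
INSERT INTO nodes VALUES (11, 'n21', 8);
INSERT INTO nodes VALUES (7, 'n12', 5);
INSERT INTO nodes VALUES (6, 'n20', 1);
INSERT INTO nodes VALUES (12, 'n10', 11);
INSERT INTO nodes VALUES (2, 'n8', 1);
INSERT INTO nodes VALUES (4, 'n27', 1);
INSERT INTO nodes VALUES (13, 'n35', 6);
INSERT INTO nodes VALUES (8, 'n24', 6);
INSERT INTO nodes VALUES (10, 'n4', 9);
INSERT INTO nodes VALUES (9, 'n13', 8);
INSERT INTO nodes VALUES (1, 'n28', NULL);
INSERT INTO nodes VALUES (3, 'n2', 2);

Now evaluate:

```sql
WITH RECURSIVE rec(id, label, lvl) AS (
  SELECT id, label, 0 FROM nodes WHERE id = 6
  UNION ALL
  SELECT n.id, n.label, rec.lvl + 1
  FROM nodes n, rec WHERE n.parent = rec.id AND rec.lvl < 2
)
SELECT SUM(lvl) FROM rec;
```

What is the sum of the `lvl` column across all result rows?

Base: id=6 (n20) at lvl 0.
Iteration 1: rows with parent in {6} -> n24 (id 8, lvl 1), n35 (id 13, lvl 1).
Iteration 2: rows with parent in {8,13} -> n13 (id 9, lvl 2), n21 (id 11, lvl 2).
Iteration 3: lvl < 2 fails for all current rows; recursion stops.
SUM(lvl) = 0 + 1 + 1 + 2 + 2 = 6.

6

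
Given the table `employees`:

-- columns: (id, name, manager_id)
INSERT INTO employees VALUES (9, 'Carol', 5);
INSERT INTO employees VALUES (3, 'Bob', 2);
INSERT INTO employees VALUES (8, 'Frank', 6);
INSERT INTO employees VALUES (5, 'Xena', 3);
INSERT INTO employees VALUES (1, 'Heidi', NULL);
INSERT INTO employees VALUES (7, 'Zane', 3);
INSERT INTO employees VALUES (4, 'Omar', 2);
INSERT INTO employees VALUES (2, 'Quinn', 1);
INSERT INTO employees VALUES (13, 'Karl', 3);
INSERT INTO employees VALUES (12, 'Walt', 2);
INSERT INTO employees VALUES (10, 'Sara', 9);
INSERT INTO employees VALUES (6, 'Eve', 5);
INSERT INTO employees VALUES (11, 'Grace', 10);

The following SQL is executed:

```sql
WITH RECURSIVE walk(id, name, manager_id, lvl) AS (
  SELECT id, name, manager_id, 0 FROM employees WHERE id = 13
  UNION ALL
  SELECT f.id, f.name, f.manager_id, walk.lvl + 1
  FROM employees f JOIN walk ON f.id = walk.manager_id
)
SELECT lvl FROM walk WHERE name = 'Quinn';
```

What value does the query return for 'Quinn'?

Base: id=13 (Karl), manager_id=3, lvl 0.
Iteration 1: join on id=3 -> Bob (id 3, manager_id=2, lvl 1).
Iteration 2: join on id=2 -> Quinn (id 2, manager_id=1, lvl 2).
Iteration 3: join on id=1 -> Heidi (id 1, manager_id=NULL, lvl 3).
Iteration 4: manager_id is NULL; no match; recursion stops.

2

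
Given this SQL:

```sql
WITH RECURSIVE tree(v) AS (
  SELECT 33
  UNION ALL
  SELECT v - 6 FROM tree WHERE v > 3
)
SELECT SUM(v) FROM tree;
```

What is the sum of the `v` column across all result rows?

Base: v=33.
Iteration 1: 33 > 3 holds -> v = 33 - 6 = 27.
Iteration 2: 27 > 3 holds -> v = 27 - 6 = 21.
Iteration 3: 21 > 3 holds -> v = 21 - 6 = 15.
Iteration 4: 15 > 3 holds -> v = 15 - 6 = 9.
Iteration 5: 9 > 3 holds -> v = 9 - 6 = 3.
Iteration 6: 3 > 3 fails; recursion stops.
SUM(v) = 33 + 27 + 21 + 15 + 9 + 3 = 108.

108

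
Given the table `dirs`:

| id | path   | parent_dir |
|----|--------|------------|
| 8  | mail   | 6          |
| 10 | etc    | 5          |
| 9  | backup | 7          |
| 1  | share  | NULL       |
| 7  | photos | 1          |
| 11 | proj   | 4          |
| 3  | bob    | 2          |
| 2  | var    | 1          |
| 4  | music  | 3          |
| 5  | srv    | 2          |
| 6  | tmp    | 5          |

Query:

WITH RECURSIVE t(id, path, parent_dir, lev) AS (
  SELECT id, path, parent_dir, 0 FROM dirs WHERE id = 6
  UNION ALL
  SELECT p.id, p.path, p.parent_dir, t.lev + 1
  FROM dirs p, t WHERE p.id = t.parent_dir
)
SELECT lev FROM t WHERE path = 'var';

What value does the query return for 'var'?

Base: id=6 (tmp), parent_dir=5, lev 0.
Iteration 1: join on id=5 -> srv (id 5, parent_dir=2, lev 1).
Iteration 2: join on id=2 -> var (id 2, parent_dir=1, lev 2).
Iteration 3: join on id=1 -> share (id 1, parent_dir=NULL, lev 3).
Iteration 4: parent_dir is NULL; no match; recursion stops.

2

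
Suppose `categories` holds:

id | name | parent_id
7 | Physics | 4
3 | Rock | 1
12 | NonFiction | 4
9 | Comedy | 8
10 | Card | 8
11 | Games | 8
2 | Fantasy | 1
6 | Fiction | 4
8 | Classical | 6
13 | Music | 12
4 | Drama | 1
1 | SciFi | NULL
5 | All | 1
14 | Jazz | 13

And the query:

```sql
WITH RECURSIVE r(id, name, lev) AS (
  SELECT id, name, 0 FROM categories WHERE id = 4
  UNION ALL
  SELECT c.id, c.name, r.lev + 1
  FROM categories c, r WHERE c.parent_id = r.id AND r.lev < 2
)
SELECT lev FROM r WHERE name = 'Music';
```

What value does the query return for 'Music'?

Base: id=4 (Drama) at lev 0.
Iteration 1: rows with parent_id in {4} -> Fiction (id 6, lev 1), Physics (id 7, lev 1), NonFiction (id 12, lev 1).
Iteration 2: rows with parent_id in {6,7,12} -> Classical (id 8, lev 2), Music (id 13, lev 2).
Iteration 3: lev < 2 fails for all current rows; recursion stops.

2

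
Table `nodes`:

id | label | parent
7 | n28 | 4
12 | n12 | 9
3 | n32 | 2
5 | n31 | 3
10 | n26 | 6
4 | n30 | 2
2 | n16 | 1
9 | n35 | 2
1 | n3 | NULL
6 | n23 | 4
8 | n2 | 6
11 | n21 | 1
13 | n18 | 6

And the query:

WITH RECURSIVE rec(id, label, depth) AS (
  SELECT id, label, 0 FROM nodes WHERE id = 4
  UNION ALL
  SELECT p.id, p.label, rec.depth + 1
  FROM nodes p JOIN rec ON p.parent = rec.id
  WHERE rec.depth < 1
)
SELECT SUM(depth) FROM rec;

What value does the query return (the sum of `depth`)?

Base: id=4 (n30) at depth 0.
Iteration 1: rows with parent in {4} -> n23 (id 6, depth 1), n28 (id 7, depth 1).
Iteration 2: depth < 1 fails for all current rows; recursion stops.
SUM(depth) = 0 + 1 + 1 = 2.

2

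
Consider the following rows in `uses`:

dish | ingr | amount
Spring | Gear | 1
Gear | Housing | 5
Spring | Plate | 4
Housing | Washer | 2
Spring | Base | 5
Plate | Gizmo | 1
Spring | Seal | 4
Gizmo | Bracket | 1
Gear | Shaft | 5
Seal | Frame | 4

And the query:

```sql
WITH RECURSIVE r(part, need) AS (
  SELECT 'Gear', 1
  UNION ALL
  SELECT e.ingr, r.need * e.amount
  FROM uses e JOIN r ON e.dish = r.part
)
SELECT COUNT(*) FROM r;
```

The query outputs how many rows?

4

Base: (Gear, need=1).
Iteration 1: components of {Gear} -> Housing = 1*5 = 5, Shaft = 1*5 = 5.
Iteration 2: components of {Housing,Shaft} -> Washer = 5*2 = 10.
Iteration 3: no further components; recursion stops.
Total rows emitted: 4.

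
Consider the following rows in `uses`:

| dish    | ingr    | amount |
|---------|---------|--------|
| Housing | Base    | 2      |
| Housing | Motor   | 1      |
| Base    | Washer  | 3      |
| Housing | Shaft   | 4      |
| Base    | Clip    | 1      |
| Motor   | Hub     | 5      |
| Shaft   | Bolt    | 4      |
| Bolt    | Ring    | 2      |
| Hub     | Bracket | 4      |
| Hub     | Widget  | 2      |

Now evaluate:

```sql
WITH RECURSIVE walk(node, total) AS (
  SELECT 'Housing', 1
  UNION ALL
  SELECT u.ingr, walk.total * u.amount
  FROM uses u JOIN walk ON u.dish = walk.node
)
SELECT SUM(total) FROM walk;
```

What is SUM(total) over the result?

99

Base: (Housing, total=1).
Iteration 1: components of {Housing} -> Base = 1*2 = 2, Motor = 1*1 = 1, Shaft = 1*4 = 4.
Iteration 2: components of {Base,Motor,Shaft} -> Bolt = 4*4 = 16, Clip = 2*1 = 2, Hub = 1*5 = 5, Washer = 2*3 = 6.
Iteration 3: components of {Bolt,Clip,Hub,Washer} -> Bracket = 5*4 = 20, Ring = 16*2 = 32, Widget = 5*2 = 10.
Iteration 4: no further components; recursion stops.
SUM(total) = 1 + 2 + 1 + 4 + 6 + 2 + 5 + 16 + 20 + 10 + 32 = 99.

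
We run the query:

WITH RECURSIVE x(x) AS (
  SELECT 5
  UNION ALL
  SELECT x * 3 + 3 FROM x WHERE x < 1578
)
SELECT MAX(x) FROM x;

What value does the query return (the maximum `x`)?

Base: x=5.
Iteration 1: 5 < 1578 holds -> x = 5 * 3 + 3 = 18.
Iteration 2: 18 < 1578 holds -> x = 18 * 3 + 3 = 57.
Iteration 3: 57 < 1578 holds -> x = 57 * 3 + 3 = 174.
Iteration 4: 174 < 1578 holds -> x = 174 * 3 + 3 = 525.
Iteration 5: 525 < 1578 holds -> x = 525 * 3 + 3 = 1578.
Iteration 6: 1578 < 1578 fails; recursion stops.
x values: 5, 18, 57, 174, 525, 1578; the maximum is 1578.

1578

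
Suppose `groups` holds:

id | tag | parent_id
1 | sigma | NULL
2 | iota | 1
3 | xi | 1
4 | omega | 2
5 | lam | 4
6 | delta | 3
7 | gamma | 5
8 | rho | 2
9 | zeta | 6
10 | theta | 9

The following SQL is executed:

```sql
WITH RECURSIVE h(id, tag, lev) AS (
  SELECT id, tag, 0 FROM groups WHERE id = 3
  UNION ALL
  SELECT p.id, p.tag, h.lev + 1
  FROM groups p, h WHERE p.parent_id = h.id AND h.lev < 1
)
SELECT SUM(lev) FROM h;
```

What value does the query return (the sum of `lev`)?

1

Base: id=3 (xi) at lev 0.
Iteration 1: rows with parent_id in {3} -> delta (id 6, lev 1).
Iteration 2: lev < 1 fails for all current rows; recursion stops.
SUM(lev) = 0 + 1 = 1.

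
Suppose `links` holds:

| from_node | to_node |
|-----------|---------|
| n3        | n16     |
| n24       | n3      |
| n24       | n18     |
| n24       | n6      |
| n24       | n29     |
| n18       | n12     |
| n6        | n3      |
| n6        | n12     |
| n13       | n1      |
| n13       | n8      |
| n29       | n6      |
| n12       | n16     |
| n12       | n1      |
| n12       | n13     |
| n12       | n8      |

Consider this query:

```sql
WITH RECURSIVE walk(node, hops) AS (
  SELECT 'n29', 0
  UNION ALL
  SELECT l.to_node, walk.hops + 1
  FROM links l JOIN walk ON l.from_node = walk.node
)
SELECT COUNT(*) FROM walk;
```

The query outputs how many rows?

11

Base: (n29, hops=0).
Iteration 1: edges from {n29} -> (n6, hops=1).
Iteration 2: edges from {n6} -> (n12, hops=2), (n3, hops=2).
Iteration 3: edges from {n12,n3} -> (n1, hops=3), (n13, hops=3), (n16, hops=3) x2, (n8, hops=3). [UNION ALL keeps all 5 new rows, including repeats]
Iteration 4: edges from {n1,n13,n16,n8} -> (n1, hops=4), (n8, hops=4).
Iteration 5: no outgoing edges from {n1,n8}; recursion stops.
Total rows emitted: 11.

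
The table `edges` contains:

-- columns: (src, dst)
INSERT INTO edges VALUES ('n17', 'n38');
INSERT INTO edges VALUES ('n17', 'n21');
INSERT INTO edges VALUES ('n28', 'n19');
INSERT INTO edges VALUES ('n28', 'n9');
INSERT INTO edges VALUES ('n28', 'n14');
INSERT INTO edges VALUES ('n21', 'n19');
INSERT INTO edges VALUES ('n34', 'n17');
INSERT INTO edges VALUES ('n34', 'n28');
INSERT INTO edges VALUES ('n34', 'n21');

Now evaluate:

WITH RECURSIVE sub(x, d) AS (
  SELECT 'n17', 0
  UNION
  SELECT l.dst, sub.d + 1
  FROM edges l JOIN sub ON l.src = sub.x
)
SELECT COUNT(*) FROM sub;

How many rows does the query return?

4

Base: (n17, d=0).
Iteration 1: edges from {n17} -> (n21, d=1), (n38, d=1).
Iteration 2: edges from {n21,n38} -> (n19, d=2).
Iteration 3: no outgoing edges from {n19}; recursion stops.
Total rows emitted: 4.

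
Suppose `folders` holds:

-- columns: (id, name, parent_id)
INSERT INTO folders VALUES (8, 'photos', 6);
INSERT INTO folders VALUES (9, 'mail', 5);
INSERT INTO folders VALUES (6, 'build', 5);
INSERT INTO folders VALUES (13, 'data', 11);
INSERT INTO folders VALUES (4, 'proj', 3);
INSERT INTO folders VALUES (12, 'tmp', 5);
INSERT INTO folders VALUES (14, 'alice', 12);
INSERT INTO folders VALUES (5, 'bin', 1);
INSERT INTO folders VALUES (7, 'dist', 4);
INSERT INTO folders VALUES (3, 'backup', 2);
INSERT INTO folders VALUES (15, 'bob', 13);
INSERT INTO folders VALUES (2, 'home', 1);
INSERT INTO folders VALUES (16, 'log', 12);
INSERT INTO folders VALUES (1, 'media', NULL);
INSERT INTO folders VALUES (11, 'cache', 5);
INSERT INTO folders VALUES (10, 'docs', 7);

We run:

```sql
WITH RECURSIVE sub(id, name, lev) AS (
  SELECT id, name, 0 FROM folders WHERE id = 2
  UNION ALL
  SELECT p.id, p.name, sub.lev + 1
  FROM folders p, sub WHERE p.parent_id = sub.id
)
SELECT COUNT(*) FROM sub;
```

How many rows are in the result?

5

Base: id=2 (home) at lev 0.
Iteration 1: rows with parent_id in {2} -> backup (id 3, lev 1).
Iteration 2: rows with parent_id in {3} -> proj (id 4, lev 2).
Iteration 3: rows with parent_id in {4} -> dist (id 7, lev 3).
Iteration 4: rows with parent_id in {7} -> docs (id 10, lev 4).
Iteration 5: no rows with parent_id in {10}; recursion stops.
Total rows emitted: 5.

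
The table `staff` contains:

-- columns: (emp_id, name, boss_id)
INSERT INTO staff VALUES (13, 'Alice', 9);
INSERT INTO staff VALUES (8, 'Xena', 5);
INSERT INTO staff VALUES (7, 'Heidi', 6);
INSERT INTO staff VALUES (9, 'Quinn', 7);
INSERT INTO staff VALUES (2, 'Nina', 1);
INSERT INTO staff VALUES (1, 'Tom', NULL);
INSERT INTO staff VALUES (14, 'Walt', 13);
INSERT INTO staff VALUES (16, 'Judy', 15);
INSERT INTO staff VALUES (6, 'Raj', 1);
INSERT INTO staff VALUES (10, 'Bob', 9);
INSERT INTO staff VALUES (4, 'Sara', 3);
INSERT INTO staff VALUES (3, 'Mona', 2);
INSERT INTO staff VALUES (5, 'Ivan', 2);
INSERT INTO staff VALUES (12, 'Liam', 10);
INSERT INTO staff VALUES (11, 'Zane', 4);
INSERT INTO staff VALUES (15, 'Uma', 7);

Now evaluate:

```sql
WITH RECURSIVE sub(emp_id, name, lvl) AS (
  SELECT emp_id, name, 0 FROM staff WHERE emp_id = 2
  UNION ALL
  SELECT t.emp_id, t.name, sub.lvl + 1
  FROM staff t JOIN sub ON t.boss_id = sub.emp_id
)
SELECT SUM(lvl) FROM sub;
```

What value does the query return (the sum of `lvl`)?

9

Base: emp_id=2 (Nina) at lvl 0.
Iteration 1: rows with boss_id in {2} -> Mona (id 3, lvl 1), Ivan (id 5, lvl 1).
Iteration 2: rows with boss_id in {3,5} -> Sara (id 4, lvl 2), Xena (id 8, lvl 2).
Iteration 3: rows with boss_id in {4,8} -> Zane (id 11, lvl 3).
Iteration 4: no rows with boss_id in {11}; recursion stops.
SUM(lvl) = 0 + 1 + 1 + 2 + 2 + 3 = 9.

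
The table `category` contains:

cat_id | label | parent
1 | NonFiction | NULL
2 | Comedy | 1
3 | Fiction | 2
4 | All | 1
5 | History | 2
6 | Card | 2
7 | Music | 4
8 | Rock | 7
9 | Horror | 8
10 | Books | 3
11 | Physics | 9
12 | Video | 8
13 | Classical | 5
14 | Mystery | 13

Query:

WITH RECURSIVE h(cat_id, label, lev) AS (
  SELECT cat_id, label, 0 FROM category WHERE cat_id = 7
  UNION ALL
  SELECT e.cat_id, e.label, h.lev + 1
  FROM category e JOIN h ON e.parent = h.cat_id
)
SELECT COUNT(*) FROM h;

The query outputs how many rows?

Base: cat_id=7 (Music) at lev 0.
Iteration 1: rows with parent in {7} -> Rock (id 8, lev 1).
Iteration 2: rows with parent in {8} -> Horror (id 9, lev 2), Video (id 12, lev 2).
Iteration 3: rows with parent in {9,12} -> Physics (id 11, lev 3).
Iteration 4: no rows with parent in {11}; recursion stops.
Total rows emitted: 5.

5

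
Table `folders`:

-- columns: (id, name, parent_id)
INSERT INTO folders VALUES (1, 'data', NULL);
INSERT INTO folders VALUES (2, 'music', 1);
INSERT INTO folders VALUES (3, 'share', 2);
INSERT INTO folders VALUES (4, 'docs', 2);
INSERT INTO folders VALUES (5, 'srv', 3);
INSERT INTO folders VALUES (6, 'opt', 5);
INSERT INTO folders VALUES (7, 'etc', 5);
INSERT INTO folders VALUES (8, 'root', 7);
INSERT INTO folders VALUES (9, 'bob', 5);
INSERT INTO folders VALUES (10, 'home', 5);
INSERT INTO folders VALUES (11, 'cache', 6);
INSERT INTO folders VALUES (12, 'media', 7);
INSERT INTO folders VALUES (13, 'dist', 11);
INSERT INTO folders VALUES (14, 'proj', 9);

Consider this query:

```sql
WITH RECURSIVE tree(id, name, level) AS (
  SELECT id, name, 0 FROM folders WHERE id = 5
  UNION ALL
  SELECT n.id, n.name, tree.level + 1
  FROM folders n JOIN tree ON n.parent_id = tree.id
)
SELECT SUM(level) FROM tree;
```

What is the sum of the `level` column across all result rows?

Base: id=5 (srv) at level 0.
Iteration 1: rows with parent_id in {5} -> opt (id 6, level 1), etc (id 7, level 1), bob (id 9, level 1), home (id 10, level 1).
Iteration 2: rows with parent_id in {6,7,9,10} -> root (id 8, level 2), cache (id 11, level 2), media (id 12, level 2), proj (id 14, level 2).
Iteration 3: rows with parent_id in {8,11,12,14} -> dist (id 13, level 3).
Iteration 4: no rows with parent_id in {13}; recursion stops.
SUM(level) = 0 + 1 + 1 + 1 + 1 + 2 + 2 + 2 + 2 + 3 = 15.

15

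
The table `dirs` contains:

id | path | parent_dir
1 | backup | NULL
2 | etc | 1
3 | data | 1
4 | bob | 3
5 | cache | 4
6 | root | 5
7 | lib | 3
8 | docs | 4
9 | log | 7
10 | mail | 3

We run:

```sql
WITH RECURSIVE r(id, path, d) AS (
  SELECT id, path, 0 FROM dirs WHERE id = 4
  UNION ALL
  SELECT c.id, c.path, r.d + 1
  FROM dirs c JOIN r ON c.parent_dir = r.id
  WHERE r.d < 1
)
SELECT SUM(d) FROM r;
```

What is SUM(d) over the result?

2

Base: id=4 (bob) at d 0.
Iteration 1: rows with parent_dir in {4} -> cache (id 5, d 1), docs (id 8, d 1).
Iteration 2: d < 1 fails for all current rows; recursion stops.
SUM(d) = 0 + 1 + 1 = 2.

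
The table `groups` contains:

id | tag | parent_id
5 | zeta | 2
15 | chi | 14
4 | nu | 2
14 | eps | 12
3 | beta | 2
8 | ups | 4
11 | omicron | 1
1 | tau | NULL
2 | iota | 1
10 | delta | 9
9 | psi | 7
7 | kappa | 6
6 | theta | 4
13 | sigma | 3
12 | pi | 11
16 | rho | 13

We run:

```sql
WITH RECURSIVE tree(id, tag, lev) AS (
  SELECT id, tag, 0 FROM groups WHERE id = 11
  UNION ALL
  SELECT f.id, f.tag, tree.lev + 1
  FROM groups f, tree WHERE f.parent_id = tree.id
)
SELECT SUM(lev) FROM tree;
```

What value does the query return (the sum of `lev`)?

6

Base: id=11 (omicron) at lev 0.
Iteration 1: rows with parent_id in {11} -> pi (id 12, lev 1).
Iteration 2: rows with parent_id in {12} -> eps (id 14, lev 2).
Iteration 3: rows with parent_id in {14} -> chi (id 15, lev 3).
Iteration 4: no rows with parent_id in {15}; recursion stops.
SUM(lev) = 0 + 1 + 2 + 3 = 6.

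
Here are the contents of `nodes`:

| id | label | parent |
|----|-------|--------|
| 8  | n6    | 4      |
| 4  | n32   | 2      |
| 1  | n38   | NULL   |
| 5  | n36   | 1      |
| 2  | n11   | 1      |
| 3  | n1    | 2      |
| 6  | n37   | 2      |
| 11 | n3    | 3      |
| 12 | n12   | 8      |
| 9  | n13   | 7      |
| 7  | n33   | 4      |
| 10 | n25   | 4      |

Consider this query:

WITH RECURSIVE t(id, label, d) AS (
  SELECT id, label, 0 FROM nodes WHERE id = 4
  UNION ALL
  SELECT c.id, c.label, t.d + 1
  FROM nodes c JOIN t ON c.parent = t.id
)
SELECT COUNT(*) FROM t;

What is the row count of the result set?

6

Base: id=4 (n32) at d 0.
Iteration 1: rows with parent in {4} -> n33 (id 7, d 1), n6 (id 8, d 1), n25 (id 10, d 1).
Iteration 2: rows with parent in {7,8,10} -> n13 (id 9, d 2), n12 (id 12, d 2).
Iteration 3: no rows with parent in {9,12}; recursion stops.
Total rows emitted: 6.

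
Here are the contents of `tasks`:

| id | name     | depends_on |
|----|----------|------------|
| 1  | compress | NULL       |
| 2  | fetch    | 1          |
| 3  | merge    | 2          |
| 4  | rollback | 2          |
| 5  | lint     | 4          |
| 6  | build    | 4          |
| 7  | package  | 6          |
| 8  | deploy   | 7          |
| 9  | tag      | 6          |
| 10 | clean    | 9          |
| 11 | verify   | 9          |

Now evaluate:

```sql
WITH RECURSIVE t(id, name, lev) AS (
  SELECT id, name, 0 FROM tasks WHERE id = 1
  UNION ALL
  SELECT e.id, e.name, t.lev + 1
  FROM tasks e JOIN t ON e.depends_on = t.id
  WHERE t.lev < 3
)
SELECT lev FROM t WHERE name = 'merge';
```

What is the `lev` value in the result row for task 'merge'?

Base: id=1 (compress) at lev 0.
Iteration 1: rows with depends_on in {1} -> fetch (id 2, lev 1).
Iteration 2: rows with depends_on in {2} -> merge (id 3, lev 2), rollback (id 4, lev 2).
Iteration 3: rows with depends_on in {3,4} -> lint (id 5, lev 3), build (id 6, lev 3).
Iteration 4: lev < 3 fails for all current rows; recursion stops.

2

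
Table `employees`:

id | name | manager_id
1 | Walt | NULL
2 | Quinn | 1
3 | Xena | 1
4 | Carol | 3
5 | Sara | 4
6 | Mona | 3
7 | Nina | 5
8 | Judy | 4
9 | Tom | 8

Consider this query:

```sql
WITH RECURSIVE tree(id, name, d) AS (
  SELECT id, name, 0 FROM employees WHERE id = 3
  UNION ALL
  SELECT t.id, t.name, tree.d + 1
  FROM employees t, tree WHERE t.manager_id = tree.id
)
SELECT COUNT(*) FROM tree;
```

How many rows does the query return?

7

Base: id=3 (Xena) at d 0.
Iteration 1: rows with manager_id in {3} -> Carol (id 4, d 1), Mona (id 6, d 1).
Iteration 2: rows with manager_id in {4,6} -> Sara (id 5, d 2), Judy (id 8, d 2).
Iteration 3: rows with manager_id in {5,8} -> Nina (id 7, d 3), Tom (id 9, d 3).
Iteration 4: no rows with manager_id in {7,9}; recursion stops.
Total rows emitted: 7.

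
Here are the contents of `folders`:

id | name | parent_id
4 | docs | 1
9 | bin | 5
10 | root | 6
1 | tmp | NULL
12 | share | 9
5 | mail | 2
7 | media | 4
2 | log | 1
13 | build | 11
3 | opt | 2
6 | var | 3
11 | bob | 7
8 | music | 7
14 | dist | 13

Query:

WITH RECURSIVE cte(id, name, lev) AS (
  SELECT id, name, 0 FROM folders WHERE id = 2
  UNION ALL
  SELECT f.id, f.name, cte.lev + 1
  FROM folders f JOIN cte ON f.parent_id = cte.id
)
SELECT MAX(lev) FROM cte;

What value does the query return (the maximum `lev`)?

3

Base: id=2 (log) at lev 0.
Iteration 1: rows with parent_id in {2} -> opt (id 3, lev 1), mail (id 5, lev 1).
Iteration 2: rows with parent_id in {3,5} -> var (id 6, lev 2), bin (id 9, lev 2).
Iteration 3: rows with parent_id in {6,9} -> root (id 10, lev 3), share (id 12, lev 3).
Iteration 4: no rows with parent_id in {10,12}; recursion stops.
lev values: 0, 1, 1, 2, 2, 3, 3; the maximum is 3.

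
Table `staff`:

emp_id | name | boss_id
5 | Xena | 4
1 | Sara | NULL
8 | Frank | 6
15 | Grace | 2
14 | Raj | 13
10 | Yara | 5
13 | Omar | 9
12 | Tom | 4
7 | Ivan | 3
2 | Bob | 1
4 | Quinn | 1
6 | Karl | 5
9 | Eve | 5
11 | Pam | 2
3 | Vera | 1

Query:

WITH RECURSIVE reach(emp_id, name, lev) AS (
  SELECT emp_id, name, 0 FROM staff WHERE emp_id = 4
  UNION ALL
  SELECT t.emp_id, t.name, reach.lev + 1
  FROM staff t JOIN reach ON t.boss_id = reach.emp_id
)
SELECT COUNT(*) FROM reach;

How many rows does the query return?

Base: emp_id=4 (Quinn) at lev 0.
Iteration 1: rows with boss_id in {4} -> Xena (id 5, lev 1), Tom (id 12, lev 1).
Iteration 2: rows with boss_id in {5,12} -> Karl (id 6, lev 2), Eve (id 9, lev 2), Yara (id 10, lev 2).
Iteration 3: rows with boss_id in {6,9,10} -> Frank (id 8, lev 3), Omar (id 13, lev 3).
Iteration 4: rows with boss_id in {8,13} -> Raj (id 14, lev 4).
Iteration 5: no rows with boss_id in {14}; recursion stops.
Total rows emitted: 9.

9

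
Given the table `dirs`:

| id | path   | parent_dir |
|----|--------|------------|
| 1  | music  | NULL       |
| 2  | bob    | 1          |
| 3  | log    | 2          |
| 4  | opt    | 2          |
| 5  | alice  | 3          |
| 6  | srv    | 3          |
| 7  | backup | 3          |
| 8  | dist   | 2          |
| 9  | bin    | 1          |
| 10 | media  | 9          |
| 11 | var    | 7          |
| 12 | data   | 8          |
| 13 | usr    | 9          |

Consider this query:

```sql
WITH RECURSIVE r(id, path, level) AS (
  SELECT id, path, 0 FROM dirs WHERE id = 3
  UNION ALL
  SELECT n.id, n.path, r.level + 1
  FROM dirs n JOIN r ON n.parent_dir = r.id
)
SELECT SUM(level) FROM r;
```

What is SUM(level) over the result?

5

Base: id=3 (log) at level 0.
Iteration 1: rows with parent_dir in {3} -> alice (id 5, level 1), srv (id 6, level 1), backup (id 7, level 1).
Iteration 2: rows with parent_dir in {5,6,7} -> var (id 11, level 2).
Iteration 3: no rows with parent_dir in {11}; recursion stops.
SUM(level) = 0 + 1 + 1 + 1 + 2 = 5.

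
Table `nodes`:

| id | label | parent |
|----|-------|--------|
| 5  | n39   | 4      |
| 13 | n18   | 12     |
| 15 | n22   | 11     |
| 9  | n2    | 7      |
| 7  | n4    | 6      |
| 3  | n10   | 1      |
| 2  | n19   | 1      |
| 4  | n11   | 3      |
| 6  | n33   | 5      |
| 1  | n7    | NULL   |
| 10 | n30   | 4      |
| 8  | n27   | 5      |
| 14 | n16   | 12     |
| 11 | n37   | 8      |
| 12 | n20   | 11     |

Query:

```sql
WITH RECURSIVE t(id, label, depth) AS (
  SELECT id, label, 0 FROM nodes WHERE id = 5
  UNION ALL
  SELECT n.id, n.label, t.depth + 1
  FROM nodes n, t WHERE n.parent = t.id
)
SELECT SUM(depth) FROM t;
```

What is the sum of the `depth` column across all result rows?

Base: id=5 (n39) at depth 0.
Iteration 1: rows with parent in {5} -> n33 (id 6, depth 1), n27 (id 8, depth 1).
Iteration 2: rows with parent in {6,8} -> n4 (id 7, depth 2), n37 (id 11, depth 2).
Iteration 3: rows with parent in {7,11} -> n2 (id 9, depth 3), n20 (id 12, depth 3), n22 (id 15, depth 3).
Iteration 4: rows with parent in {9,12,15} -> n18 (id 13, depth 4), n16 (id 14, depth 4).
Iteration 5: no rows with parent in {13,14}; recursion stops.
SUM(depth) = 0 + 1 + 1 + 2 + 2 + 3 + 3 + 3 + 4 + 4 = 23.

23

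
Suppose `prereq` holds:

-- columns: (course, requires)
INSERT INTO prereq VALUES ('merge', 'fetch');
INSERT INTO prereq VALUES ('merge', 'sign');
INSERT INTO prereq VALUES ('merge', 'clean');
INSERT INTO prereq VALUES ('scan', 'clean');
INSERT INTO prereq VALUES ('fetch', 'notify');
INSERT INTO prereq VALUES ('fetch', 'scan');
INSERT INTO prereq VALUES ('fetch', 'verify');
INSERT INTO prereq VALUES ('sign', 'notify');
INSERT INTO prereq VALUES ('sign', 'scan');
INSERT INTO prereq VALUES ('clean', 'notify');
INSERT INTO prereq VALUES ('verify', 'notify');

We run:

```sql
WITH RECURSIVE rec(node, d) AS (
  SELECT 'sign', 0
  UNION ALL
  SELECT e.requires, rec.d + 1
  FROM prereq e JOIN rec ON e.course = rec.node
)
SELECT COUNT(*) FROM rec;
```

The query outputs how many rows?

5

Base: (sign, d=0).
Iteration 1: edges from {sign} -> (notify, d=1), (scan, d=1).
Iteration 2: edges from {notify,scan} -> (clean, d=2).
Iteration 3: edges from {clean} -> (notify, d=3).
Iteration 4: no outgoing edges from {notify}; recursion stops.
Total rows emitted: 5.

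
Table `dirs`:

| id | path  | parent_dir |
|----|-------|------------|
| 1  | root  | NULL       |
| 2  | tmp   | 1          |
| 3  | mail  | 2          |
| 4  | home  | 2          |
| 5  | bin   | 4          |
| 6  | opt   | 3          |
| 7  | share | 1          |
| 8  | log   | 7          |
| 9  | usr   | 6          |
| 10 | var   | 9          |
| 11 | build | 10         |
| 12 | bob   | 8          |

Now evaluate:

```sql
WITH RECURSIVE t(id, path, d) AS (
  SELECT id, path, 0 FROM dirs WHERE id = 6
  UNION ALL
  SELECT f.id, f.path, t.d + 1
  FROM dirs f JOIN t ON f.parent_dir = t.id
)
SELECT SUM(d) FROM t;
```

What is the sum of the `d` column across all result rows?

6

Base: id=6 (opt) at d 0.
Iteration 1: rows with parent_dir in {6} -> usr (id 9, d 1).
Iteration 2: rows with parent_dir in {9} -> var (id 10, d 2).
Iteration 3: rows with parent_dir in {10} -> build (id 11, d 3).
Iteration 4: no rows with parent_dir in {11}; recursion stops.
SUM(d) = 0 + 1 + 2 + 3 = 6.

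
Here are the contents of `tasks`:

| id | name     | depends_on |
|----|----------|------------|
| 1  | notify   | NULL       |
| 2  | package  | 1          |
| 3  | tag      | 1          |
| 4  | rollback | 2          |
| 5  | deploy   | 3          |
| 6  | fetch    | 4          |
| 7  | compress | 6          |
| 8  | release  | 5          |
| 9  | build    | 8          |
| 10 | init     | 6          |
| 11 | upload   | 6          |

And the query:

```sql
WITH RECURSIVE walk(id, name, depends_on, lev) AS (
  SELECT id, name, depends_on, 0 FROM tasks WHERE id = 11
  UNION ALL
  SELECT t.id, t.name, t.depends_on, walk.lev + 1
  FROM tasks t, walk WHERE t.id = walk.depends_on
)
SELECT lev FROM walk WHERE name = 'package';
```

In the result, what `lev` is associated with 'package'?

Base: id=11 (upload), depends_on=6, lev 0.
Iteration 1: join on id=6 -> fetch (id 6, depends_on=4, lev 1).
Iteration 2: join on id=4 -> rollback (id 4, depends_on=2, lev 2).
Iteration 3: join on id=2 -> package (id 2, depends_on=1, lev 3).
Iteration 4: join on id=1 -> notify (id 1, depends_on=NULL, lev 4).
Iteration 5: depends_on is NULL; no match; recursion stops.

3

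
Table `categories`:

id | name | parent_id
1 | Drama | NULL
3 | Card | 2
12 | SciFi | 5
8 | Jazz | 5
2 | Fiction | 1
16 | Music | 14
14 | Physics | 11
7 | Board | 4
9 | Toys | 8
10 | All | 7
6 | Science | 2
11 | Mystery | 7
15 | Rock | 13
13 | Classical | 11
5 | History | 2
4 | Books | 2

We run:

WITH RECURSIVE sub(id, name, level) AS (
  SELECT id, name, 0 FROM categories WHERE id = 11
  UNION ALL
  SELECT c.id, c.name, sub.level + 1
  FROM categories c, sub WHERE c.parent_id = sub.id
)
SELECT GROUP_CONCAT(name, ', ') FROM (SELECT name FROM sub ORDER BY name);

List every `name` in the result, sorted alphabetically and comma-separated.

Classical, Music, Mystery, Physics, Rock

Base: id=11 (Mystery) at level 0.
Iteration 1: rows with parent_id in {11} -> Classical (id 13, level 1), Physics (id 14, level 1).
Iteration 2: rows with parent_id in {13,14} -> Rock (id 15, level 2), Music (id 16, level 2).
Iteration 3: no rows with parent_id in {15,16}; recursion stops.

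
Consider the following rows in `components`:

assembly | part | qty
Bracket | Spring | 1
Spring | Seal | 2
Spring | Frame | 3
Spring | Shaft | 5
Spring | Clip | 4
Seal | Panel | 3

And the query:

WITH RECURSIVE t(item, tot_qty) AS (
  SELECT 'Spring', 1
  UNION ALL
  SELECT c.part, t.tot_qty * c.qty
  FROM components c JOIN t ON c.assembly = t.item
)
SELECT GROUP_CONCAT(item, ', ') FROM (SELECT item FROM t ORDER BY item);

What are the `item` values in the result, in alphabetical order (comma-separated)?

Base: (Spring, tot_qty=1).
Iteration 1: components of {Spring} -> Clip = 1*4 = 4, Frame = 1*3 = 3, Seal = 1*2 = 2, Shaft = 1*5 = 5.
Iteration 2: components of {Clip,Frame,Seal,Shaft} -> Panel = 2*3 = 6.
Iteration 3: no further components; recursion stops.

Clip, Frame, Panel, Seal, Shaft, Spring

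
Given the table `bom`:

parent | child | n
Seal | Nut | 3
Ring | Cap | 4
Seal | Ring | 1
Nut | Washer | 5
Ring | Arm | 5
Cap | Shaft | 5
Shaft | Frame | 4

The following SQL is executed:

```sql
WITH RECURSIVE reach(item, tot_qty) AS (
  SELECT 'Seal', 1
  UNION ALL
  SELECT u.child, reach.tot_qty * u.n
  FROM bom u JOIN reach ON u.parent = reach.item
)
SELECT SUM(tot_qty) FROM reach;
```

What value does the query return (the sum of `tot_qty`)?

Base: (Seal, tot_qty=1).
Iteration 1: components of {Seal} -> Nut = 1*3 = 3, Ring = 1*1 = 1.
Iteration 2: components of {Nut,Ring} -> Arm = 1*5 = 5, Cap = 1*4 = 4, Washer = 3*5 = 15.
Iteration 3: components of {Arm,Cap,Washer} -> Shaft = 4*5 = 20.
Iteration 4: components of {Shaft} -> Frame = 20*4 = 80.
Iteration 5: no further components; recursion stops.
SUM(tot_qty) = 1 + 1 + 3 + 5 + 4 + 15 + 20 + 80 = 129.

129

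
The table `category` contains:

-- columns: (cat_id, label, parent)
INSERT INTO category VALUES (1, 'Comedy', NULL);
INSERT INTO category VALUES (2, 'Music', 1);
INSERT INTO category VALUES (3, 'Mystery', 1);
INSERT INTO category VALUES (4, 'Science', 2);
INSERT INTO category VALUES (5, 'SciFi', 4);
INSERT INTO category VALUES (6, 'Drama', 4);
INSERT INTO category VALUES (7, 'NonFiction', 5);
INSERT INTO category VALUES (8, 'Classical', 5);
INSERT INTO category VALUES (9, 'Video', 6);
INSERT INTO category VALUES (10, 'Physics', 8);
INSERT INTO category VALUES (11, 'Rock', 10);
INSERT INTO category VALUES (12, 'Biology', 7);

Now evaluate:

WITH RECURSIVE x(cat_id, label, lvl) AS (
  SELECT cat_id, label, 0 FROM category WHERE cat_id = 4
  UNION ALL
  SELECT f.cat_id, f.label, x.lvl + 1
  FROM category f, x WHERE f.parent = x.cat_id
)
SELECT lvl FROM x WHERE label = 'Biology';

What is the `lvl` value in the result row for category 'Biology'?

Base: cat_id=4 (Science) at lvl 0.
Iteration 1: rows with parent in {4} -> SciFi (id 5, lvl 1), Drama (id 6, lvl 1).
Iteration 2: rows with parent in {5,6} -> NonFiction (id 7, lvl 2), Classical (id 8, lvl 2), Video (id 9, lvl 2).
Iteration 3: rows with parent in {7,8,9} -> Physics (id 10, lvl 3), Biology (id 12, lvl 3).
Iteration 4: rows with parent in {10,12} -> Rock (id 11, lvl 4).
Iteration 5: no rows with parent in {11}; recursion stops.

3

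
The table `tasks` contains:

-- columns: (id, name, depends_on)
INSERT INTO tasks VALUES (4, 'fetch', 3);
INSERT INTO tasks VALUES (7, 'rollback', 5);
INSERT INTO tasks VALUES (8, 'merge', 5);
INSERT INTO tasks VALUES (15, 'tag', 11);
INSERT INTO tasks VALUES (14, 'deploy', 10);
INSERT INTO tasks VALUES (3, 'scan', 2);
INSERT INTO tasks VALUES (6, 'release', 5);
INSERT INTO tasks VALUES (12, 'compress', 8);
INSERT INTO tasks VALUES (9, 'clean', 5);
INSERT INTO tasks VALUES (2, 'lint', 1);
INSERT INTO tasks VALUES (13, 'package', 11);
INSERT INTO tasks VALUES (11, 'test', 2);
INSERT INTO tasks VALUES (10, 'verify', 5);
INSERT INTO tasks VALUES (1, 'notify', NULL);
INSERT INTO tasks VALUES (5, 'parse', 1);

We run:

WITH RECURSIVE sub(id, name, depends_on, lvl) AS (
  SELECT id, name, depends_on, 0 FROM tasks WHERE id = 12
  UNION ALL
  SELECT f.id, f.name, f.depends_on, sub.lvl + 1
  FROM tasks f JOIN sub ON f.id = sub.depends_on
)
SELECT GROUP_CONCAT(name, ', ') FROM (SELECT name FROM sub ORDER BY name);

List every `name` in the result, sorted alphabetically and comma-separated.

Base: id=12 (compress), depends_on=8, lvl 0.
Iteration 1: join on id=8 -> merge (id 8, depends_on=5, lvl 1).
Iteration 2: join on id=5 -> parse (id 5, depends_on=1, lvl 2).
Iteration 3: join on id=1 -> notify (id 1, depends_on=NULL, lvl 3).
Iteration 4: depends_on is NULL; no match; recursion stops.

compress, merge, notify, parse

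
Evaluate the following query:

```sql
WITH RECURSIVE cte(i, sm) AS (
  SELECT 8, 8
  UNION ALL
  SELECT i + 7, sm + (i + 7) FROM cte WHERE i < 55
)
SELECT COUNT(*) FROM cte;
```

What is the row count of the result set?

8

Base: i=8, sm=8.
Iteration 1: 8 < 55 holds -> i = 8 + 7 = 15, sm = 8 + 15 = 23.
Iteration 2: 15 < 55 holds -> i = 15 + 7 = 22, sm = 23 + 22 = 45.
Iteration 3: 22 < 55 holds -> i = 22 + 7 = 29, sm = 45 + 29 = 74.
Iteration 4: 29 < 55 holds -> i = 29 + 7 = 36, sm = 74 + 36 = 110.
Iteration 5: 36 < 55 holds -> i = 36 + 7 = 43, sm = 110 + 43 = 153.
Iteration 6: 43 < 55 holds -> i = 43 + 7 = 50, sm = 153 + 50 = 203.
Iteration 7: 50 < 55 holds -> i = 50 + 7 = 57, sm = 203 + 57 = 260.
Iteration 8: 57 < 55 fails; recursion stops.
Total rows emitted: 8.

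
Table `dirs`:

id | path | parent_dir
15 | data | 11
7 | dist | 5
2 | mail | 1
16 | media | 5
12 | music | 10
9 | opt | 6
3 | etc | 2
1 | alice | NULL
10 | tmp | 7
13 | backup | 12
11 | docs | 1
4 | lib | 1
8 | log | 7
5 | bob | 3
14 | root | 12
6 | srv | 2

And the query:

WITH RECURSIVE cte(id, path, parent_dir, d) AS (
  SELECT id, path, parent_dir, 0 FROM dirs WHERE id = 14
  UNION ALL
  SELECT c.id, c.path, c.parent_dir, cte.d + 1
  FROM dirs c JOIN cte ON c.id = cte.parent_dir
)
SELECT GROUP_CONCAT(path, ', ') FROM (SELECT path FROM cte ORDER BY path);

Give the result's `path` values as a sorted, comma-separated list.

Base: id=14 (root), parent_dir=12, d 0.
Iteration 1: join on id=12 -> music (id 12, parent_dir=10, d 1).
Iteration 2: join on id=10 -> tmp (id 10, parent_dir=7, d 2).
Iteration 3: join on id=7 -> dist (id 7, parent_dir=5, d 3).
Iteration 4: join on id=5 -> bob (id 5, parent_dir=3, d 4).
Iteration 5: join on id=3 -> etc (id 3, parent_dir=2, d 5).
Iteration 6: join on id=2 -> mail (id 2, parent_dir=1, d 6).
Iteration 7: join on id=1 -> alice (id 1, parent_dir=NULL, d 7).
Iteration 8: parent_dir is NULL; no match; recursion stops.

alice, bob, dist, etc, mail, music, root, tmp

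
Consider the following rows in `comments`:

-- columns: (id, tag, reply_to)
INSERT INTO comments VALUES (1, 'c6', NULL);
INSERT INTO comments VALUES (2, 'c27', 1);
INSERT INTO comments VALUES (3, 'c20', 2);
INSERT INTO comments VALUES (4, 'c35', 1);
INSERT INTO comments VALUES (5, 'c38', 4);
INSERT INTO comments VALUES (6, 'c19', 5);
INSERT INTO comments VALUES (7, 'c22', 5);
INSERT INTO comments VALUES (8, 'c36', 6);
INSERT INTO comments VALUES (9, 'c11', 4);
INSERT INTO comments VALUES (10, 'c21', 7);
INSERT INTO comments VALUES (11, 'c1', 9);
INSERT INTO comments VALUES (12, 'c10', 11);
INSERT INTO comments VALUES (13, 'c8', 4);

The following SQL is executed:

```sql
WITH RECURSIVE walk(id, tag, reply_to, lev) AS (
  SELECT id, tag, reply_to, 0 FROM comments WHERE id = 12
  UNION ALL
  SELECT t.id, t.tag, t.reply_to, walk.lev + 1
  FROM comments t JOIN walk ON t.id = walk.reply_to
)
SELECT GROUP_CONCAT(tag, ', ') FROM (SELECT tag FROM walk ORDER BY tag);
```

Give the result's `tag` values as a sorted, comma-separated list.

Base: id=12 (c10), reply_to=11, lev 0.
Iteration 1: join on id=11 -> c1 (id 11, reply_to=9, lev 1).
Iteration 2: join on id=9 -> c11 (id 9, reply_to=4, lev 2).
Iteration 3: join on id=4 -> c35 (id 4, reply_to=1, lev 3).
Iteration 4: join on id=1 -> c6 (id 1, reply_to=NULL, lev 4).
Iteration 5: reply_to is NULL; no match; recursion stops.

c1, c10, c11, c35, c6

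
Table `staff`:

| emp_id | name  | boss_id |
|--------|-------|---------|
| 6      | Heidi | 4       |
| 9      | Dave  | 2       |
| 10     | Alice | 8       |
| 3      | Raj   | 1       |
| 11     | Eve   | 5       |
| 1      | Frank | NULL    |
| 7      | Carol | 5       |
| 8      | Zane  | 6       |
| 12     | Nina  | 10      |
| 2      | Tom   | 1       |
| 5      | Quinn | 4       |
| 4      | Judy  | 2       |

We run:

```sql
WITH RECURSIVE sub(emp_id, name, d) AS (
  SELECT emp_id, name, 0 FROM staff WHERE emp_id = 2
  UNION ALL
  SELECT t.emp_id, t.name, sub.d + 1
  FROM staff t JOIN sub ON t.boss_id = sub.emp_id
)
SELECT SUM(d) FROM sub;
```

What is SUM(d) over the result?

24

Base: emp_id=2 (Tom) at d 0.
Iteration 1: rows with boss_id in {2} -> Judy (id 4, d 1), Dave (id 9, d 1).
Iteration 2: rows with boss_id in {4,9} -> Quinn (id 5, d 2), Heidi (id 6, d 2).
Iteration 3: rows with boss_id in {5,6} -> Carol (id 7, d 3), Zane (id 8, d 3), Eve (id 11, d 3).
Iteration 4: rows with boss_id in {7,8,11} -> Alice (id 10, d 4).
Iteration 5: rows with boss_id in {10} -> Nina (id 12, d 5).
Iteration 6: no rows with boss_id in {12}; recursion stops.
SUM(d) = 0 + 1 + 1 + 2 + 2 + 3 + 3 + 3 + 4 + 5 = 24.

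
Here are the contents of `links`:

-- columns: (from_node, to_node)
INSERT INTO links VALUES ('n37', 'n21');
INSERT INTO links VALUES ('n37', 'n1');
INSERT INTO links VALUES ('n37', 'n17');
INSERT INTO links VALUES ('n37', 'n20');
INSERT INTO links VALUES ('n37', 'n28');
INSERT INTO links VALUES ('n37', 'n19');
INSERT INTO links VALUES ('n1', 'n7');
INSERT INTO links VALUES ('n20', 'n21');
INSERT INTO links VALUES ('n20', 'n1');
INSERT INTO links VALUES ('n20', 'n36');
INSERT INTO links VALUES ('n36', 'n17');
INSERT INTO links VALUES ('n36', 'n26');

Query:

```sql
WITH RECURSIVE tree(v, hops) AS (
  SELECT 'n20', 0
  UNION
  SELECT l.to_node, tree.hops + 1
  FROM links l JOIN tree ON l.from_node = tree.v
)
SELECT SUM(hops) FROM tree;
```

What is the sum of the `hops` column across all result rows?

Base: (n20, hops=0).
Iteration 1: edges from {n20} -> (n1, hops=1), (n21, hops=1), (n36, hops=1).
Iteration 2: edges from {n1,n21,n36} -> (n17, hops=2), (n26, hops=2), (n7, hops=2).
Iteration 3: no outgoing edges from {n17,n26,n7}; recursion stops.
SUM(hops) = 0 + 1 + 1 + 1 + 2 + 2 + 2 = 9.

9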